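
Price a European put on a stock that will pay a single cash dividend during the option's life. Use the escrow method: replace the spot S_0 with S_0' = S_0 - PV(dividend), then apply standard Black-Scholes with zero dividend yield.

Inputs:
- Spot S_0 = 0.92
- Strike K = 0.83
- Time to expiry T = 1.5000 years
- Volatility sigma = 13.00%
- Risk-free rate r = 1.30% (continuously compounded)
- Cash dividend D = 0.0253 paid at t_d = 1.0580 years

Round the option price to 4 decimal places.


PV(D) = D * exp(-r * t_d) = 0.0253 * 0.98634015 = 0.02495441
S_0' = S_0 - PV(D) = 0.9200 - 0.02495441 = 0.89504559
d1 = (ln(S_0'/K) + (r + sigma^2/2)*T) / (sigma*sqrt(T)) = 0.67595842
d2 = d1 - sigma*sqrt(T) = 0.51674159
exp(-rT) = 0.98068890
N(-d1) = 0.24953352; N(-d2) = 0.30266828
P = K * exp(-rT) * N(-d2) - S_0' * N(-d1) = 0.8300 * 0.98068890 * 0.30266828 - 0.89504559 * 0.24953352 = 0.0230

Answer: Price = 0.0230


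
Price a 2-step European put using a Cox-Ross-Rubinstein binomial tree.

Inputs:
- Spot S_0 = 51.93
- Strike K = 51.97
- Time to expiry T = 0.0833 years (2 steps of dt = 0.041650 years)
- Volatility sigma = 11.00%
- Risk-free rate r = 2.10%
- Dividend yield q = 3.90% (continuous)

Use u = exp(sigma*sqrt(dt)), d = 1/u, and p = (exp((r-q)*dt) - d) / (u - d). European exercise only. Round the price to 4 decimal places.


Answer: Price = V(0,0) = 0.6517

Derivation:
dt = T/N = 0.041650
u = exp(sigma*sqrt(dt)) = 1.022703; d = 1/u = 0.977801
p = (exp((r-q)*dt) - d) / (u - d) = 0.477698
Discount per step: exp(-r*dt) = 0.999126
Stock lattice S(k, i) with i counting down-moves:
  k=0: S(0,0) = 51.9300
  k=1: S(1,0) = 53.1090; S(1,1) = 50.7772
  k=2: S(2,0) = 54.3147; S(2,1) = 51.9300; S(2,2) = 49.6500
Terminal payoffs V(N, i) = max(K - S_T, 0):
  V(2,0) = 0.000000; V(2,1) = 0.040000; V(2,2) = 2.320003
Backward induction: V(k, i) = exp(-r*dt) * [p * V(k+1, i) + (1-p) * V(k+1, i+1)].
  V(1,0) = exp(-r*dt) * [p*0.000000 + (1-p)*0.040000] = 0.020874
  V(1,1) = exp(-r*dt) * [p*0.040000 + (1-p)*2.320003] = 1.229774
  V(0,0) = exp(-r*dt) * [p*0.020874 + (1-p)*1.229774] = 0.651715


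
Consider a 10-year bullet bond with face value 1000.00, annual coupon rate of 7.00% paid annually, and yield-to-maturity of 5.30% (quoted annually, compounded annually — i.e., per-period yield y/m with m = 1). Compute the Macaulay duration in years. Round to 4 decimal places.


Answer: Macaulay duration = 7.6773 years

Derivation:
Coupon per period c = face * coupon_rate / m = 70.000000
Periods per year m = 1; per-period yield y/m = 0.053000
Number of cashflows N = 10
Cashflows (t years, CF_t, discount factor 1/(1+y/m)^(m*t), PV):
  t = 1.0000: CF_t = 70.000000, DF = 0.949668, PV = 66.476733
  t = 2.0000: CF_t = 70.000000, DF = 0.901869, PV = 63.130801
  t = 3.0000: CF_t = 70.000000, DF = 0.856475, PV = 59.953277
  t = 4.0000: CF_t = 70.000000, DF = 0.813367, PV = 56.935686
  t = 5.0000: CF_t = 70.000000, DF = 0.772428, PV = 54.069977
  t = 6.0000: CF_t = 70.000000, DF = 0.733550, PV = 51.348506
  t = 7.0000: CF_t = 70.000000, DF = 0.696629, PV = 48.764013
  t = 8.0000: CF_t = 70.000000, DF = 0.661566, PV = 46.309604
  t = 9.0000: CF_t = 70.000000, DF = 0.628268, PV = 43.978732
  t = 10.0000: CF_t = 1070.000000, DF = 0.596645, PV = 638.410565
Price P = sum_t PV_t = 1129.377894
Macaulay numerator sum_t t * PV_t:
  t * PV_t at t = 1.0000: 66.476733
  t * PV_t at t = 2.0000: 126.261601
  t * PV_t at t = 3.0000: 179.859831
  t * PV_t at t = 4.0000: 227.742743
  t * PV_t at t = 5.0000: 270.349885
  t * PV_t at t = 6.0000: 308.091037
  t * PV_t at t = 7.0000: 341.348094
  t * PV_t at t = 8.0000: 370.476835
  t * PV_t at t = 9.0000: 395.808584
  t * PV_t at t = 10.0000: 6384.105655
Macaulay duration D = (sum_t t * PV_t) / P = 8670.520997 / 1129.377894 = 7.677254


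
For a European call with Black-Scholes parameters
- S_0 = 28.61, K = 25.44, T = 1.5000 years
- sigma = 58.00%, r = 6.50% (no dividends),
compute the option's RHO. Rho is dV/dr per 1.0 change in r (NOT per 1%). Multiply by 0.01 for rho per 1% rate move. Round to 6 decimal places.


Answer: Rho = 16.581436

Derivation:
d1 = 0.6577493297; d2 = -0.0526026957
phi(d1) = 0.3213399688; exp(-qT) = 1.0000000000; exp(-rT) = 0.9071023416
N(d2) = 0.4790242346
Rho = K*T*exp(-rT)*N(d2) = 25.4400 * 1.5000 * 0.9071023416 * 0.4790242346 = 16.581436


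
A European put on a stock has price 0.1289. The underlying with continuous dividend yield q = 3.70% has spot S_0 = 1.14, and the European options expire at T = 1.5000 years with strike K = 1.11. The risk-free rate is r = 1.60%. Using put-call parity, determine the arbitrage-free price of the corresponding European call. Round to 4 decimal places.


Put-call parity: C - P = S_0 * exp(-qT) - K * exp(-rT).
S_0 * exp(-qT) = 1.1400 * 0.94601202 = 1.07845371
K * exp(-rT) = 1.1100 * 0.97628571 = 1.08367714
C = P + S*exp(-qT) - K*exp(-rT)
C = 0.1289 + 1.07845371 - 1.08367714 = 0.1237

Answer: Call price = 0.1237


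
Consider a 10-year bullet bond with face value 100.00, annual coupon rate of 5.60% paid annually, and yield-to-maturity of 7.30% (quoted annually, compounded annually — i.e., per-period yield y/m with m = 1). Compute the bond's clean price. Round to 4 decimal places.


Answer: Price = 88.2237

Derivation:
Coupon per period c = face * coupon_rate / m = 5.600000
Periods per year m = 1; per-period yield y/m = 0.073000
Number of cashflows N = 10
Cashflows (t years, CF_t, discount factor 1/(1+y/m)^(m*t), PV):
  t = 1.0000: CF_t = 5.600000, DF = 0.931966, PV = 5.219012
  t = 2.0000: CF_t = 5.600000, DF = 0.868561, PV = 4.863944
  t = 3.0000: CF_t = 5.600000, DF = 0.809470, PV = 4.533033
  t = 4.0000: CF_t = 5.600000, DF = 0.754399, PV = 4.224634
  t = 5.0000: CF_t = 5.600000, DF = 0.703075, PV = 3.937218
  t = 6.0000: CF_t = 5.600000, DF = 0.655242, PV = 3.669355
  t = 7.0000: CF_t = 5.600000, DF = 0.610663, PV = 3.419715
  t = 8.0000: CF_t = 5.600000, DF = 0.569118, PV = 3.187060
  t = 9.0000: CF_t = 5.600000, DF = 0.530399, PV = 2.970233
  t = 10.0000: CF_t = 105.600000, DF = 0.494314, PV = 52.199543
Price P = sum_t PV_t = 88.223747


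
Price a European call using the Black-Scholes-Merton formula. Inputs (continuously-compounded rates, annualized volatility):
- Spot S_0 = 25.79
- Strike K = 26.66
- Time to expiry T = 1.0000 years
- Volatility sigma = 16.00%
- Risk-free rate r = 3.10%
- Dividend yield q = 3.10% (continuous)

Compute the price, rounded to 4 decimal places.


Answer: Price = 1.2341

Derivation:
d1 = (ln(S/K) + (r - q + 0.5*sigma^2) * T) / (sigma * sqrt(T)) = -0.12735934
d2 = d1 - sigma * sqrt(T) = -0.28735934
exp(-rT) = 0.96947557; exp(-qT) = 0.96947557
C = S_0 * exp(-qT) * N(d1) - K * exp(-rT) * N(d2)
N(d1) = 0.44932800; N(d2) = 0.38691859
C = 25.7900 * 0.96947557 * 0.44932800 - 26.6600 * 0.96947557 * 0.38691859 = 1.2341


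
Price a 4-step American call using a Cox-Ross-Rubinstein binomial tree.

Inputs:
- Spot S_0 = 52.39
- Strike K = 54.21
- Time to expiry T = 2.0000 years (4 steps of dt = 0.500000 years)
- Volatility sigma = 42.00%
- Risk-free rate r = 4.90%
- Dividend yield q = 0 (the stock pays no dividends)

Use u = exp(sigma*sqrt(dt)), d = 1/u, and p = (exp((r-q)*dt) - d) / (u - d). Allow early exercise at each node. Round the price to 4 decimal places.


dt = T/N = 0.500000
u = exp(sigma*sqrt(dt)) = 1.345795; d = 1/u = 0.743055
p = (exp((r-q)*dt) - d) / (u - d) = 0.467444
Discount per step: exp(-r*dt) = 0.975798
Stock lattice S(k, i) with i counting down-moves:
  k=0: S(0,0) = 52.3900
  k=1: S(1,0) = 70.5062; S(1,1) = 38.9287
  k=2: S(2,0) = 94.8869; S(2,1) = 52.3900; S(2,2) = 28.9262
  k=3: S(3,0) = 127.6983; S(3,1) = 70.5062; S(3,2) = 38.9287; S(3,3) = 21.4937
  k=4: S(4,0) = 171.8557; S(4,1) = 94.8869; S(4,2) = 52.3900; S(4,3) = 28.9262; S(4,4) = 15.9710
Terminal payoffs V(N, i) = max(S_T - K, 0):
  V(4,0) = 117.645692; V(4,1) = 40.676879; V(4,2) = 0.000000; V(4,3) = 0.000000; V(4,4) = 0.000000
Backward induction: V(k, i) = exp(-r*dt) * [p * V(k+1, i) + (1-p) * V(k+1, i+1)]; then take max(V_cont, immediate exercise) for American.
  V(3,0) = exp(-r*dt) * [p*117.645692 + (1-p)*40.676879] = 74.800285; exercise = 73.488278; V(3,0) = max -> 74.800285
  V(3,1) = exp(-r*dt) * [p*40.676879 + (1-p)*0.000000] = 18.553995; exercise = 16.296195; V(3,1) = max -> 18.553995
  V(3,2) = exp(-r*dt) * [p*0.000000 + (1-p)*0.000000] = 0.000000; exercise = 0.000000; V(3,2) = max -> 0.000000
  V(3,3) = exp(-r*dt) * [p*0.000000 + (1-p)*0.000000] = 0.000000; exercise = 0.000000; V(3,3) = max -> 0.000000
  V(2,0) = exp(-r*dt) * [p*74.800285 + (1-p)*18.553995] = 43.760636; exercise = 40.676879; V(2,0) = max -> 43.760636
  V(2,1) = exp(-r*dt) * [p*18.553995 + (1-p)*0.000000] = 8.463057; exercise = 0.000000; V(2,1) = max -> 8.463057
  V(2,2) = exp(-r*dt) * [p*0.000000 + (1-p)*0.000000] = 0.000000; exercise = 0.000000; V(2,2) = max -> 0.000000
  V(1,0) = exp(-r*dt) * [p*43.760636 + (1-p)*8.463057] = 24.358560; exercise = 16.296195; V(1,0) = max -> 24.358560
  V(1,1) = exp(-r*dt) * [p*8.463057 + (1-p)*0.000000] = 3.860265; exercise = 0.000000; V(1,1) = max -> 3.860265
  V(0,0) = exp(-r*dt) * [p*24.358560 + (1-p)*3.860265] = 13.116751; exercise = 0.000000; V(0,0) = max -> 13.116751

Answer: Price = V(0,0) = 13.1168


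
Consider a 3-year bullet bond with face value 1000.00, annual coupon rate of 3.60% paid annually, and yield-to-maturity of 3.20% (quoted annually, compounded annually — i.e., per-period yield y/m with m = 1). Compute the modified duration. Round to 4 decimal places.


Answer: Modified duration = 2.8077

Derivation:
Coupon per period c = face * coupon_rate / m = 36.000000
Periods per year m = 1; per-period yield y/m = 0.032000
Number of cashflows N = 3
Cashflows (t years, CF_t, discount factor 1/(1+y/m)^(m*t), PV):
  t = 1.0000: CF_t = 36.000000, DF = 0.968992, PV = 34.883721
  t = 2.0000: CF_t = 36.000000, DF = 0.938946, PV = 33.802055
  t = 3.0000: CF_t = 1036.000000, DF = 0.909831, PV = 942.585302
Price P = sum_t PV_t = 1011.271078
First compute Macaulay numerator sum_t t * PV_t:
  t * PV_t at t = 1.0000: 34.883721
  t * PV_t at t = 2.0000: 67.604110
  t * PV_t at t = 3.0000: 2827.755907
Macaulay duration D = 2930.243738 / 1011.271078 = 2.897585
Modified duration = D / (1 + y/m) = 2.897585 / (1 + 0.032000) = 2.807737


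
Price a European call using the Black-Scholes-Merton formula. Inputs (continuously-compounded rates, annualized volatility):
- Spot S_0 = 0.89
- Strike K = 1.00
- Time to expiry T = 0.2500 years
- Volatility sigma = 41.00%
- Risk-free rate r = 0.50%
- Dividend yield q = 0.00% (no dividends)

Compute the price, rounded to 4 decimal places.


Answer: Price = 0.0345

Derivation:
d1 = (ln(S/K) + (r - q + 0.5*sigma^2) * T) / (sigma * sqrt(T)) = -0.45986008
d2 = d1 - sigma * sqrt(T) = -0.66486008
exp(-rT) = 0.99875078; exp(-qT) = 1.00000000
C = S_0 * exp(-qT) * N(d1) - K * exp(-rT) * N(d2)
N(d1) = 0.32280833; N(d2) = 0.25307000
C = 0.8900 * 1.00000000 * 0.32280833 - 1.0000 * 0.99875078 * 0.25307000 = 0.0345


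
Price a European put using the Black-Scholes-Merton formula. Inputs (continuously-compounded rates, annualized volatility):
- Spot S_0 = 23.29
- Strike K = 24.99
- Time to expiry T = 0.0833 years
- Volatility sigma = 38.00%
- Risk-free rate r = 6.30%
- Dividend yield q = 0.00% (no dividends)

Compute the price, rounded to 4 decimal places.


Answer: Price = 2.0179

Derivation:
d1 = (ln(S/K) + (r - q + 0.5*sigma^2) * T) / (sigma * sqrt(T)) = -0.53968280
d2 = d1 - sigma * sqrt(T) = -0.64935741
exp(-rT) = 0.99476585; exp(-qT) = 1.00000000
P = K * exp(-rT) * N(-d2) - S_0 * exp(-qT) * N(-d1)
N(-d1) = 0.70529210; N(-d2) = 0.74194631
P = 24.9900 * 0.99476585 * 0.74194631 - 23.2900 * 1.00000000 * 0.70529210 = 2.0179


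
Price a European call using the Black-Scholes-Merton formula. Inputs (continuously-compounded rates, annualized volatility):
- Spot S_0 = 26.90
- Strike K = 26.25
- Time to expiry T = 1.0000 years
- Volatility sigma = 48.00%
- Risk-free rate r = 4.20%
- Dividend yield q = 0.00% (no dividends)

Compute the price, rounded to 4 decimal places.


d1 = (ln(S/K) + (r - q + 0.5*sigma^2) * T) / (sigma * sqrt(T)) = 0.37845895
d2 = d1 - sigma * sqrt(T) = -0.10154105
exp(-rT) = 0.95886978; exp(-qT) = 1.00000000
C = S_0 * exp(-qT) * N(d1) - K * exp(-rT) * N(d2)
N(d1) = 0.64745516; N(d2) = 0.45956049
C = 26.9000 * 1.00000000 * 0.64745516 - 26.2500 * 0.95886978 * 0.45956049 = 5.8493

Answer: Price = 5.8493


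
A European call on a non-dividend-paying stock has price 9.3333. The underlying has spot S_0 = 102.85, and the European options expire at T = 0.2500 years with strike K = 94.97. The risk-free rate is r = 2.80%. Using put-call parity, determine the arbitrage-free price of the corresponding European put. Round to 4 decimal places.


Answer: Put price = 0.7908

Derivation:
Put-call parity: C - P = S_0 * exp(-qT) - K * exp(-rT).
S_0 * exp(-qT) = 102.8500 * 1.00000000 = 102.85000000
K * exp(-rT) = 94.9700 * 0.99302444 = 94.30753135
P = C - S*exp(-qT) + K*exp(-rT)
P = 9.3333 - 102.85000000 + 94.30753135 = 0.7908


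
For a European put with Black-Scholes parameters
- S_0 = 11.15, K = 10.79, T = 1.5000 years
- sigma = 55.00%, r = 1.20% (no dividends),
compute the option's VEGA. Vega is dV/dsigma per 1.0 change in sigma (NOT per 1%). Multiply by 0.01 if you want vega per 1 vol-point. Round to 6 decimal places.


Answer: Vega = 5.004107

Derivation:
d1 = 0.4122487060; d2 = -0.2613609733
phi(d1) = 0.3664427303; exp(-qT) = 1.0000000000; exp(-rT) = 0.9821610324
Vega = S * exp(-qT) * phi(d1) * sqrt(T) = 11.1500 * 1.0000000000 * 0.3664427303 * 1.2247448714 = 5.004107


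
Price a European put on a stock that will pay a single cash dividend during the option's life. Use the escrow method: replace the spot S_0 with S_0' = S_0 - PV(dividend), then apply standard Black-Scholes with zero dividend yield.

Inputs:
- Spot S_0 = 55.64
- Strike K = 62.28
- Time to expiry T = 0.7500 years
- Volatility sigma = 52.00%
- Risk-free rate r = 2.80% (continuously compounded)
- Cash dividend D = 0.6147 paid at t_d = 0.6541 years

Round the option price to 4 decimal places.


Answer: Price = 13.5719

Derivation:
PV(D) = D * exp(-r * t_d) = 0.6147 * 0.98185190 = 0.60354436
S_0' = S_0 - PV(D) = 55.6400 - 0.60354436 = 55.03645564
d1 = (ln(S_0'/K) + (r + sigma^2/2)*T) / (sigma*sqrt(T)) = -0.00276362
d2 = d1 - sigma*sqrt(T) = -0.45309683
exp(-rT) = 0.97921896
N(-d1) = 0.50110252; N(-d2) = 0.67476049
P = K * exp(-rT) * N(-d2) - S_0' * N(-d1) = 62.2800 * 0.97921896 * 0.67476049 - 55.03645564 * 0.50110252 = 13.5719


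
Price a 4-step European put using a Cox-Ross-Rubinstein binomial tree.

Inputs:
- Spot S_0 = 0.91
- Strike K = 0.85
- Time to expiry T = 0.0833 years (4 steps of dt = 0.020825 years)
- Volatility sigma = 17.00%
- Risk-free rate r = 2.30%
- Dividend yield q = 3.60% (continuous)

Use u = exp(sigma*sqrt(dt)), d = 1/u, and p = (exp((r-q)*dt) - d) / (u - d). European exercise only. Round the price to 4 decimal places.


dt = T/N = 0.020825
u = exp(sigma*sqrt(dt)) = 1.024836; d = 1/u = 0.975766
p = (exp((r-q)*dt) - d) / (u - d) = 0.488351
Discount per step: exp(-r*dt) = 0.999521
Stock lattice S(k, i) with i counting down-moves:
  k=0: S(0,0) = 0.9100
  k=1: S(1,0) = 0.9326; S(1,1) = 0.8879
  k=2: S(2,0) = 0.9558; S(2,1) = 0.9100; S(2,2) = 0.8664
  k=3: S(3,0) = 0.9795; S(3,1) = 0.9326; S(3,2) = 0.8879; S(3,3) = 0.8454
  k=4: S(4,0) = 1.0038; S(4,1) = 0.9558; S(4,2) = 0.9100; S(4,3) = 0.8664; S(4,4) = 0.8249
Terminal payoffs V(N, i) = max(K - S_T, 0):
  V(4,0) = 0.000000; V(4,1) = 0.000000; V(4,2) = 0.000000; V(4,3) = 0.000000; V(4,4) = 0.025057
Backward induction: V(k, i) = exp(-r*dt) * [p * V(k+1, i) + (1-p) * V(k+1, i+1)].
  V(3,0) = exp(-r*dt) * [p*0.000000 + (1-p)*0.000000] = 0.000000
  V(3,1) = exp(-r*dt) * [p*0.000000 + (1-p)*0.000000] = 0.000000
  V(3,2) = exp(-r*dt) * [p*0.000000 + (1-p)*0.000000] = 0.000000
  V(3,3) = exp(-r*dt) * [p*0.000000 + (1-p)*0.025057] = 0.012814
  V(2,0) = exp(-r*dt) * [p*0.000000 + (1-p)*0.000000] = 0.000000
  V(2,1) = exp(-r*dt) * [p*0.000000 + (1-p)*0.000000] = 0.000000
  V(2,2) = exp(-r*dt) * [p*0.000000 + (1-p)*0.012814] = 0.006553
  V(1,0) = exp(-r*dt) * [p*0.000000 + (1-p)*0.000000] = 0.000000
  V(1,1) = exp(-r*dt) * [p*0.000000 + (1-p)*0.006553] = 0.003351
  V(0,0) = exp(-r*dt) * [p*0.000000 + (1-p)*0.003351] = 0.001714

Answer: Price = V(0,0) = 0.0017


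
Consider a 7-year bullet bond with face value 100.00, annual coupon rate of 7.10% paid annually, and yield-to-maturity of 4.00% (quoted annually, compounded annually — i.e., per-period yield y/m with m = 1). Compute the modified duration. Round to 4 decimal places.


Answer: Modified duration = 5.6402

Derivation:
Coupon per period c = face * coupon_rate / m = 7.100000
Periods per year m = 1; per-period yield y/m = 0.040000
Number of cashflows N = 7
Cashflows (t years, CF_t, discount factor 1/(1+y/m)^(m*t), PV):
  t = 1.0000: CF_t = 7.100000, DF = 0.961538, PV = 6.826923
  t = 2.0000: CF_t = 7.100000, DF = 0.924556, PV = 6.564349
  t = 3.0000: CF_t = 7.100000, DF = 0.888996, PV = 6.311874
  t = 4.0000: CF_t = 7.100000, DF = 0.854804, PV = 6.069110
  t = 5.0000: CF_t = 7.100000, DF = 0.821927, PV = 5.835682
  t = 6.0000: CF_t = 7.100000, DF = 0.790315, PV = 5.611233
  t = 7.0000: CF_t = 107.100000, DF = 0.759918, PV = 81.387198
Price P = sum_t PV_t = 118.606369
First compute Macaulay numerator sum_t t * PV_t:
  t * PV_t at t = 1.0000: 6.826923
  t * PV_t at t = 2.0000: 13.128698
  t * PV_t at t = 3.0000: 18.935622
  t * PV_t at t = 4.0000: 24.276439
  t * PV_t at t = 5.0000: 29.178412
  t * PV_t at t = 6.0000: 33.667399
  t * PV_t at t = 7.0000: 569.710385
Macaulay duration D = 695.723878 / 118.606369 = 5.865822
Modified duration = D / (1 + y/m) = 5.865822 / (1 + 0.040000) = 5.640214


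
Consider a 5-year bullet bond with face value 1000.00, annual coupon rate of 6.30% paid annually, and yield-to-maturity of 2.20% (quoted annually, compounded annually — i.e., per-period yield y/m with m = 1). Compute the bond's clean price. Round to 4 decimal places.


Answer: Price = 1192.1351

Derivation:
Coupon per period c = face * coupon_rate / m = 63.000000
Periods per year m = 1; per-period yield y/m = 0.022000
Number of cashflows N = 5
Cashflows (t years, CF_t, discount factor 1/(1+y/m)^(m*t), PV):
  t = 1.0000: CF_t = 63.000000, DF = 0.978474, PV = 61.643836
  t = 2.0000: CF_t = 63.000000, DF = 0.957411, PV = 60.316865
  t = 3.0000: CF_t = 63.000000, DF = 0.936801, PV = 59.018459
  t = 4.0000: CF_t = 63.000000, DF = 0.916635, PV = 57.748002
  t = 5.0000: CF_t = 1063.000000, DF = 0.896903, PV = 953.407986
Price P = sum_t PV_t = 1192.135148


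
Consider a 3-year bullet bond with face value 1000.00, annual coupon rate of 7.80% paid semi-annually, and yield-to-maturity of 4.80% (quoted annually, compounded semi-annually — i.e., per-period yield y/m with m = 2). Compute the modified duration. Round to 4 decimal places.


Answer: Modified duration = 2.6800

Derivation:
Coupon per period c = face * coupon_rate / m = 39.000000
Periods per year m = 2; per-period yield y/m = 0.024000
Number of cashflows N = 6
Cashflows (t years, CF_t, discount factor 1/(1+y/m)^(m*t), PV):
  t = 0.5000: CF_t = 39.000000, DF = 0.976562, PV = 38.085938
  t = 1.0000: CF_t = 39.000000, DF = 0.953674, PV = 37.193298
  t = 1.5000: CF_t = 39.000000, DF = 0.931323, PV = 36.321580
  t = 2.0000: CF_t = 39.000000, DF = 0.909495, PV = 35.470293
  t = 2.5000: CF_t = 39.000000, DF = 0.888178, PV = 34.638958
  t = 3.0000: CF_t = 1039.000000, DF = 0.867362, PV = 901.188846
Price P = sum_t PV_t = 1082.898914
First compute Macaulay numerator sum_t t * PV_t:
  t * PV_t at t = 0.5000: 19.042969
  t * PV_t at t = 1.0000: 37.193298
  t * PV_t at t = 1.5000: 54.482371
  t * PV_t at t = 2.0000: 70.940587
  t * PV_t at t = 2.5000: 86.597396
  t * PV_t at t = 3.0000: 2703.566537
Macaulay duration D = 2971.823158 / 1082.898914 = 2.744322
Modified duration = D / (1 + y/m) = 2.744322 / (1 + 0.024000) = 2.680002


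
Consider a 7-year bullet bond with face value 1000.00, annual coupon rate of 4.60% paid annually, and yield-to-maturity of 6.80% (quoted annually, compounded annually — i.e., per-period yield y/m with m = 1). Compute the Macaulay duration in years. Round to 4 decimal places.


Answer: Macaulay duration = 6.0752 years

Derivation:
Coupon per period c = face * coupon_rate / m = 46.000000
Periods per year m = 1; per-period yield y/m = 0.068000
Number of cashflows N = 7
Cashflows (t years, CF_t, discount factor 1/(1+y/m)^(m*t), PV):
  t = 1.0000: CF_t = 46.000000, DF = 0.936330, PV = 43.071161
  t = 2.0000: CF_t = 46.000000, DF = 0.876713, PV = 40.328802
  t = 3.0000: CF_t = 46.000000, DF = 0.820892, PV = 37.761051
  t = 4.0000: CF_t = 46.000000, DF = 0.768626, PV = 35.356789
  t = 5.0000: CF_t = 46.000000, DF = 0.719687, PV = 33.105608
  t = 6.0000: CF_t = 46.000000, DF = 0.673864, PV = 30.997760
  t = 7.0000: CF_t = 1046.000000, DF = 0.630959, PV = 659.983253
Price P = sum_t PV_t = 880.604425
Macaulay numerator sum_t t * PV_t:
  t * PV_t at t = 1.0000: 43.071161
  t * PV_t at t = 2.0000: 80.657605
  t * PV_t at t = 3.0000: 113.283153
  t * PV_t at t = 4.0000: 141.427157
  t * PV_t at t = 5.0000: 165.528040
  t * PV_t at t = 6.0000: 185.986562
  t * PV_t at t = 7.0000: 4619.882773
Macaulay duration D = (sum_t t * PV_t) / P = 5349.836451 / 880.604425 = 6.075187


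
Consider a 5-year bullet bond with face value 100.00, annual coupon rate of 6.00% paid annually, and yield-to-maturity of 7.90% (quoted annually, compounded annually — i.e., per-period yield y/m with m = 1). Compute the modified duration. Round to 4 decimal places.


Answer: Modified duration = 4.1155

Derivation:
Coupon per period c = face * coupon_rate / m = 6.000000
Periods per year m = 1; per-period yield y/m = 0.079000
Number of cashflows N = 5
Cashflows (t years, CF_t, discount factor 1/(1+y/m)^(m*t), PV):
  t = 1.0000: CF_t = 6.000000, DF = 0.926784, PV = 5.560704
  t = 2.0000: CF_t = 6.000000, DF = 0.858929, PV = 5.153572
  t = 3.0000: CF_t = 6.000000, DF = 0.796041, PV = 4.776249
  t = 4.0000: CF_t = 6.000000, DF = 0.737758, PV = 4.426551
  t = 5.0000: CF_t = 106.000000, DF = 0.683743, PV = 72.476739
Price P = sum_t PV_t = 92.393815
First compute Macaulay numerator sum_t t * PV_t:
  t * PV_t at t = 1.0000: 5.560704
  t * PV_t at t = 2.0000: 10.307144
  t * PV_t at t = 3.0000: 14.328746
  t * PV_t at t = 4.0000: 17.706204
  t * PV_t at t = 5.0000: 362.383693
Macaulay duration D = 410.286491 / 92.393815 = 4.440627
Modified duration = D / (1 + y/m) = 4.440627 / (1 + 0.079000) = 4.115503


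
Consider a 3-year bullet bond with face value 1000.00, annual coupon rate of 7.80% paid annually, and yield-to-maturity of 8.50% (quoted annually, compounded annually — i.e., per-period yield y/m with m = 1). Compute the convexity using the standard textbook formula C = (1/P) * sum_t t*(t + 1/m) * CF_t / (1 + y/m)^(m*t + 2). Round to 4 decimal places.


Coupon per period c = face * coupon_rate / m = 78.000000
Periods per year m = 1; per-period yield y/m = 0.085000
Number of cashflows N = 3
Cashflows (t years, CF_t, discount factor 1/(1+y/m)^(m*t), PV):
  t = 1.0000: CF_t = 78.000000, DF = 0.921659, PV = 71.889401
  t = 2.0000: CF_t = 78.000000, DF = 0.849455, PV = 66.257512
  t = 3.0000: CF_t = 1078.000000, DF = 0.782908, PV = 843.974930
Price P = sum_t PV_t = 982.121843
Convexity numerator sum_t t*(t + 1/m) * CF_t / (1+y/m)^(m*t + 2):
  t = 1.0000: term = 122.133663
  t = 2.0000: term = 337.696765
  t = 3.0000: term = 8603.027596
Convexity = (1/P) * sum = 9062.858024 / 982.121843 = 9.227835

Answer: Convexity = 9.2278


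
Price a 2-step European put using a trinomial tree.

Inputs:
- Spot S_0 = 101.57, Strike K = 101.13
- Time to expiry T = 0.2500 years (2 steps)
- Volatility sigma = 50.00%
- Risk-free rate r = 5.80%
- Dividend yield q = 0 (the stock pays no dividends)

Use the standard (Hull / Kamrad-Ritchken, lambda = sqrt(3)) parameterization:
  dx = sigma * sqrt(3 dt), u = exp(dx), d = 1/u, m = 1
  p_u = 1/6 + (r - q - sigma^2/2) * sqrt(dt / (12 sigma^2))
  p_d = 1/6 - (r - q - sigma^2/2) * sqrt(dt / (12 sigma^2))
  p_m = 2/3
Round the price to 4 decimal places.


Answer: Price = V(0,0) = 7.7215

Derivation:
dt = T/N = 0.125000; dx = sigma*sqrt(3*dt) = 0.306186
u = exp(dx) = 1.358235; d = 1/u = 0.736250
p_u = 0.152990, p_m = 0.666667, p_d = 0.180343
Discount per step: exp(-r*dt) = 0.992776
Stock lattice S(k, j) with j the centered position index:
  k=0: S(0,+0) = 101.5700
  k=1: S(1,-1) = 74.7809; S(1,+0) = 101.5700; S(1,+1) = 137.9560
  k=2: S(2,-2) = 55.0574; S(2,-1) = 74.7809; S(2,+0) = 101.5700; S(2,+1) = 137.9560; S(2,+2) = 187.3766
Terminal payoffs V(N, j) = max(K - S_T, 0):
  V(2,-2) = 46.072627; V(2,-1) = 26.349138; V(2,+0) = 0.000000; V(2,+1) = 0.000000; V(2,+2) = 0.000000
Backward induction: V(k, j) = exp(-r*dt) * [p_u * V(k+1, j+1) + p_m * V(k+1, j) + p_d * V(k+1, j-1)]
  V(1,-1) = exp(-r*dt) * [p_u*0.000000 + p_m*26.349138 + p_d*46.072627] = 25.688052
  V(1,+0) = exp(-r*dt) * [p_u*0.000000 + p_m*0.000000 + p_d*26.349138] = 4.717556
  V(1,+1) = exp(-r*dt) * [p_u*0.000000 + p_m*0.000000 + p_d*0.000000] = 0.000000
  V(0,+0) = exp(-r*dt) * [p_u*0.000000 + p_m*4.717556 + p_d*25.688052] = 7.721513


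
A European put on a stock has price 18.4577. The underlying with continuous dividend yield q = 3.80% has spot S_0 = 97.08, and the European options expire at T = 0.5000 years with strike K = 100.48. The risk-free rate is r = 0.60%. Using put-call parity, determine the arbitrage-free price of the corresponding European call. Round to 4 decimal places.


Put-call parity: C - P = S_0 * exp(-qT) - K * exp(-rT).
S_0 * exp(-qT) = 97.0800 * 0.98117936 = 95.25289249
K * exp(-rT) = 100.4800 * 0.99700450 = 100.17901171
C = P + S*exp(-qT) - K*exp(-rT)
C = 18.4577 + 95.25289249 - 100.17901171 = 13.5316

Answer: Call price = 13.5316


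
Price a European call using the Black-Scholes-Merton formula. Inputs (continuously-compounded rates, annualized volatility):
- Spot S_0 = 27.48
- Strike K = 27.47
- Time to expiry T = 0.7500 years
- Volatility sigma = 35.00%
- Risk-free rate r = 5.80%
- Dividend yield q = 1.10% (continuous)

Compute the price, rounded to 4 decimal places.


d1 = (ln(S/K) + (r - q + 0.5*sigma^2) * T) / (sigma * sqrt(T)) = 0.26905007
d2 = d1 - sigma * sqrt(T) = -0.03405883
exp(-rT) = 0.95743255; exp(-qT) = 0.99178394
C = S_0 * exp(-qT) * N(d1) - K * exp(-rT) * N(d2)
N(d1) = 0.60605442; N(d2) = 0.48641512
C = 27.4800 * 0.99178394 * 0.60605442 - 27.4700 * 0.95743255 * 0.48641512 = 3.7245

Answer: Price = 3.7245


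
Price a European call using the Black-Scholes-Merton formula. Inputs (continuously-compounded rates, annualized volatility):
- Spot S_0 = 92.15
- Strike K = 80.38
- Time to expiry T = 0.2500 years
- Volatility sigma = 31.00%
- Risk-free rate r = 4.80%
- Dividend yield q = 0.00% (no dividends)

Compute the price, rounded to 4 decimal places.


Answer: Price = 13.9202

Derivation:
d1 = (ln(S/K) + (r - q + 0.5*sigma^2) * T) / (sigma * sqrt(T)) = 1.03654707
d2 = d1 - sigma * sqrt(T) = 0.88154707
exp(-rT) = 0.98807171; exp(-qT) = 1.00000000
C = S_0 * exp(-qT) * N(d1) - K * exp(-rT) * N(d2)
N(d1) = 0.85002650; N(d2) = 0.81098910
C = 92.1500 * 1.00000000 * 0.85002650 - 80.3800 * 0.98807171 * 0.81098910 = 13.9202


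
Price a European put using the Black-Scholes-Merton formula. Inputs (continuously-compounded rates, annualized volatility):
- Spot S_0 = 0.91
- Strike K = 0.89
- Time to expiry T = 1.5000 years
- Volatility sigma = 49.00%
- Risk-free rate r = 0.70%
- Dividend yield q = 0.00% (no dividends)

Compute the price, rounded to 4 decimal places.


Answer: Price = 0.1968

Derivation:
d1 = (ln(S/K) + (r - q + 0.5*sigma^2) * T) / (sigma * sqrt(T)) = 0.35458970
d2 = d1 - sigma * sqrt(T) = -0.24553529
exp(-rT) = 0.98955493; exp(-qT) = 1.00000000
P = K * exp(-rT) * N(-d2) - S_0 * exp(-qT) * N(-d1)
N(-d1) = 0.36144850; N(-d2) = 0.59697901
P = 0.8900 * 0.98955493 * 0.59697901 - 0.9100 * 1.00000000 * 0.36144850 = 0.1968


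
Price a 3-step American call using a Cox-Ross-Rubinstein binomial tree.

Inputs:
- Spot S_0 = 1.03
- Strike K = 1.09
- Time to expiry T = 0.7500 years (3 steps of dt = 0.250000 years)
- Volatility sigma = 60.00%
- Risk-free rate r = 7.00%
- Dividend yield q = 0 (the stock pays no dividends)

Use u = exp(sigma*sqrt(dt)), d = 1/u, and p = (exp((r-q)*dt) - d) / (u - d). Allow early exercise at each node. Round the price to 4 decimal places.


dt = T/N = 0.250000
u = exp(sigma*sqrt(dt)) = 1.349859; d = 1/u = 0.740818
p = (exp((r-q)*dt) - d) / (u - d) = 0.454544
Discount per step: exp(-r*dt) = 0.982652
Stock lattice S(k, i) with i counting down-moves:
  k=0: S(0,0) = 1.0300
  k=1: S(1,0) = 1.3904; S(1,1) = 0.7630
  k=2: S(2,0) = 1.8768; S(2,1) = 1.0300; S(2,2) = 0.5653
  k=3: S(3,0) = 2.5334; S(3,1) = 1.3904; S(3,2) = 0.7630; S(3,3) = 0.4188
Terminal payoffs V(N, i) = max(S_T - K, 0):
  V(3,0) = 1.443391; V(3,1) = 0.300355; V(3,2) = 0.000000; V(3,3) = 0.000000
Backward induction: V(k, i) = exp(-r*dt) * [p * V(k+1, i) + (1-p) * V(k+1, i+1)]; then take max(V_cont, immediate exercise) for American.
  V(2,0) = exp(-r*dt) * [p*1.443391 + (1-p)*0.300355] = 0.805691; exercise = 0.786782; V(2,0) = max -> 0.805691
  V(2,1) = exp(-r*dt) * [p*0.300355 + (1-p)*0.000000] = 0.134156; exercise = 0.000000; V(2,1) = max -> 0.134156
  V(2,2) = exp(-r*dt) * [p*0.000000 + (1-p)*0.000000] = 0.000000; exercise = 0.000000; V(2,2) = max -> 0.000000
  V(1,0) = exp(-r*dt) * [p*0.805691 + (1-p)*0.134156] = 0.431776; exercise = 0.300355; V(1,0) = max -> 0.431776
  V(1,1) = exp(-r*dt) * [p*0.134156 + (1-p)*0.000000] = 0.059922; exercise = 0.000000; V(1,1) = max -> 0.059922
  V(0,0) = exp(-r*dt) * [p*0.431776 + (1-p)*0.059922] = 0.224974; exercise = 0.000000; V(0,0) = max -> 0.224974

Answer: Price = V(0,0) = 0.2250


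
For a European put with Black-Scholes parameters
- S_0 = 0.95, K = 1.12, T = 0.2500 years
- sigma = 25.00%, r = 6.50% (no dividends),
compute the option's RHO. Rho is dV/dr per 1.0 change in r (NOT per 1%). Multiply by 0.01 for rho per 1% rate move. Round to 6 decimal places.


d1 = -1.1244758376; d2 = -1.2494758376
phi(d1) = 0.2120015935; exp(-qT) = 1.0000000000; exp(-rT) = 0.9838813190
N(-d2) = 0.8942544572
Rho = -K*T*exp(-rT)*N(-d2) = -1.1200 * 0.2500 * 0.9838813190 * 0.8942544572 = -0.246355

Answer: Rho = -0.246355


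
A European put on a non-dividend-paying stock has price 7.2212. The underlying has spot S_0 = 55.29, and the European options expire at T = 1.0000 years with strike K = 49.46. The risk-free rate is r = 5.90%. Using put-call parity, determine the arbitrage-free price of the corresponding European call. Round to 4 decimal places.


Put-call parity: C - P = S_0 * exp(-qT) - K * exp(-rT).
S_0 * exp(-qT) = 55.2900 * 1.00000000 = 55.29000000
K * exp(-rT) = 49.4600 * 0.94270677 = 46.62627680
C = P + S*exp(-qT) - K*exp(-rT)
C = 7.2212 + 55.29000000 - 46.62627680 = 15.8849

Answer: Call price = 15.8849


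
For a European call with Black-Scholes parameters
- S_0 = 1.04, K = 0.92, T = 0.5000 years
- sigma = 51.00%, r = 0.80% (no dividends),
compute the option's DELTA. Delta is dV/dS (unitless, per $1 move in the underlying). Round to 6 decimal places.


d1 = 0.5313763879; d2 = 0.1707519295
phi(d1) = 0.3464145963; exp(-qT) = 1.0000000000; exp(-rT) = 0.9960079893
N(d1) = 0.7024210097
Delta = exp(-qT) * N(d1) = 1.0000000000 * 0.7024210097 = 0.702421

Answer: Delta = 0.702421


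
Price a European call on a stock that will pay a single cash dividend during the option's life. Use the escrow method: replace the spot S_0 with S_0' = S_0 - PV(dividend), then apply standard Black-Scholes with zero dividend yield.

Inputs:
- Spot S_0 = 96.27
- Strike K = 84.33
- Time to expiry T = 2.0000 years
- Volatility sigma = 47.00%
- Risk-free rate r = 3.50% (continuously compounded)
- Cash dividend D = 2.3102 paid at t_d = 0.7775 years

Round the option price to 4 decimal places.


Answer: Price = 30.9492

Derivation:
PV(D) = D * exp(-r * t_d) = 2.3102 * 0.97315442 = 2.24818135
S_0' = S_0 - PV(D) = 96.2700 - 2.24818135 = 94.02181865
d1 = (ln(S_0'/K) + (r + sigma^2/2)*T) / (sigma*sqrt(T)) = 0.60132540
d2 = d1 - sigma*sqrt(T) = -0.06335497
exp(-rT) = 0.93239382
N(d1) = 0.72618836; N(d2) = 0.47474192
C = S_0' * N(d1) - K * exp(-rT) * N(d2) = 94.02181865 * 0.72618836 - 84.3300 * 0.93239382 * 0.47474192 = 30.9492


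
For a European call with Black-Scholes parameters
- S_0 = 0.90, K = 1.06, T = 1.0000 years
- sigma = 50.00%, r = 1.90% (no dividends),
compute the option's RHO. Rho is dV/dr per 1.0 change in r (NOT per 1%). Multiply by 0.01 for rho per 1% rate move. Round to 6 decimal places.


Answer: Rho = 0.306663

Derivation:
d1 = -0.0392588476; d2 = -0.5392588476
phi(d1) = 0.3986349625; exp(-qT) = 1.0000000000; exp(-rT) = 0.9811793622
N(d2) = 0.2948541300
Rho = K*T*exp(-rT)*N(d2) = 1.0600 * 1.0000 * 0.9811793622 * 0.2948541300 = 0.306663


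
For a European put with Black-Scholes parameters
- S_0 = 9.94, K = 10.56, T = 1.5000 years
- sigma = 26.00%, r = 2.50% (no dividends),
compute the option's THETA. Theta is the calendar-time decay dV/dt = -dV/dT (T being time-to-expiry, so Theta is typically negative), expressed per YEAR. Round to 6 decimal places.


Answer: Theta = -0.268911

Derivation:
d1 = 0.0869686384; d2 = -0.2314650282
phi(d1) = 0.3974364208; exp(-qT) = 1.0000000000; exp(-rT) = 0.9631944177
Theta = -S*exp(-qT)*phi(d1)*sigma/(2*sqrt(T)) + r*K*exp(-rT)*N(-d2) - q*S*exp(-qT)*N(-d1)
N(-d1) = 0.4653482203; N(-d2) = 0.5915232244; sqrt(T) = 1.2247448714
Term 1 = -9.9400 * 1.0000000000 * 0.3974364208 * 0.2600 / (2 * 1.2247448714) = -0.4193259796
Term 2 = 0.0250 * 10.5600 * 0.9631944177 * 0.5915232244 = 0.1504144931
Term 3 = 0 (no dividend yield, q = 0)
Theta = -0.4193259796 + (0.1504144931) + (0.0000000000) = -0.268911


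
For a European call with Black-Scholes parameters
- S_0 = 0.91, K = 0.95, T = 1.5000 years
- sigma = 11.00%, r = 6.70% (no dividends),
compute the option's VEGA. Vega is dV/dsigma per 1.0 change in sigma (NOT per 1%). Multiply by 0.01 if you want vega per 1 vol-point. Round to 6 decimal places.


d1 = 0.4940369547; d2 = 0.3593150188
phi(d1) = 0.3531103059; exp(-qT) = 1.0000000000; exp(-rT) = 0.9043851124
Vega = S * exp(-qT) * phi(d1) * sqrt(T) = 0.9100 * 1.0000000000 * 0.3531103059 * 1.2247448714 = 0.393548

Answer: Vega = 0.393548


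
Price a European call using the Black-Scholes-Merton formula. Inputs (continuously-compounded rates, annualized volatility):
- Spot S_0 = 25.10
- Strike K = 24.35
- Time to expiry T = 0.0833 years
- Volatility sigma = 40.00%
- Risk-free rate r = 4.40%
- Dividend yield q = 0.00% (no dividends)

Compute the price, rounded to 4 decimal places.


d1 = (ln(S/K) + (r - q + 0.5*sigma^2) * T) / (sigma * sqrt(T)) = 0.35224139
d2 = d1 - sigma * sqrt(T) = 0.23679443
exp(-rT) = 0.99634151; exp(-qT) = 1.00000000
C = S_0 * exp(-qT) * N(d1) - K * exp(-rT) * N(d2)
N(d1) = 0.63767138; N(d2) = 0.59359186
C = 25.1000 * 1.00000000 * 0.63767138 - 24.3500 * 0.99634151 * 0.59359186 = 1.6045

Answer: Price = 1.6045


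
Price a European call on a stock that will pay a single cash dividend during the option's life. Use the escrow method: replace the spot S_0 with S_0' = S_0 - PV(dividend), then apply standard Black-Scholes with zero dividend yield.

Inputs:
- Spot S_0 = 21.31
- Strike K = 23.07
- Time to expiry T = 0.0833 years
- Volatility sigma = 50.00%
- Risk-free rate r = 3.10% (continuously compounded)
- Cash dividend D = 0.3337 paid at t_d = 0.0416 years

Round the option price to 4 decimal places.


Answer: Price = 0.4991

Derivation:
PV(D) = D * exp(-r * t_d) = 0.3337 * 0.99871123 = 0.33326994
S_0' = S_0 - PV(D) = 21.3100 - 0.33326994 = 20.97673006
d1 = (ln(S_0'/K) + (r + sigma^2/2)*T) / (sigma*sqrt(T)) = -0.56908934
d2 = d1 - sigma*sqrt(T) = -0.71339804
exp(-rT) = 0.99742103
N(d1) = 0.28464776; N(d2) = 0.23779974
C = S_0' * N(d1) - K * exp(-rT) * N(d2) = 20.97673006 * 0.28464776 - 23.0700 * 0.99742103 * 0.23779974 = 0.4991


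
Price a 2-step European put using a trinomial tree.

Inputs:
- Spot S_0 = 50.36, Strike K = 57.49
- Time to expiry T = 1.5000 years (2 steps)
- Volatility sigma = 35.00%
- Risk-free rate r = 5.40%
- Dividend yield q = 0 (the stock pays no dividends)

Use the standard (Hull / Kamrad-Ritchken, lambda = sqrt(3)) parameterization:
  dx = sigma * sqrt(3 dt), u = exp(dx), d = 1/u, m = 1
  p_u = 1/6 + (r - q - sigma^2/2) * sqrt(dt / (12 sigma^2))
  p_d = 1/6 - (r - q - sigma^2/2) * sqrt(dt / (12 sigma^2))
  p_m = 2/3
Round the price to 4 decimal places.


Answer: Price = V(0,0) = 10.2258

Derivation:
dt = T/N = 0.750000; dx = sigma*sqrt(3*dt) = 0.525000
u = exp(dx) = 1.690459; d = 1/u = 0.591555
p_u = 0.161488, p_m = 0.666667, p_d = 0.171845
Discount per step: exp(-r*dt) = 0.960309
Stock lattice S(k, j) with j the centered position index:
  k=0: S(0,+0) = 50.3600
  k=1: S(1,-1) = 29.7907; S(1,+0) = 50.3600; S(1,+1) = 85.1315
  k=2: S(2,-2) = 17.6229; S(2,-1) = 29.7907; S(2,+0) = 50.3600; S(2,+1) = 85.1315; S(2,+2) = 143.9113
Terminal payoffs V(N, j) = max(K - S_T, 0):
  V(2,-2) = 39.867135; V(2,-1) = 27.699272; V(2,+0) = 7.130000; V(2,+1) = 0.000000; V(2,+2) = 0.000000
Backward induction: V(k, j) = exp(-r*dt) * [p_u * V(k+1, j+1) + p_m * V(k+1, j) + p_d * V(k+1, j-1)]
  V(1,-1) = exp(-r*dt) * [p_u*7.130000 + p_m*27.699272 + p_d*39.867135] = 25.418009
  V(1,+0) = exp(-r*dt) * [p_u*0.000000 + p_m*7.130000 + p_d*27.699272] = 9.135730
  V(1,+1) = exp(-r*dt) * [p_u*0.000000 + p_m*0.000000 + p_d*7.130000] = 1.176625
  V(0,+0) = exp(-r*dt) * [p_u*1.176625 + p_m*9.135730 + p_d*25.418009] = 10.225815


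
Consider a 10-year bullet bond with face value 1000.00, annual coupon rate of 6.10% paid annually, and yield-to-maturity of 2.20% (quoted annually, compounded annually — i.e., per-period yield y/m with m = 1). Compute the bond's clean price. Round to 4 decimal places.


Answer: Price = 1346.6831

Derivation:
Coupon per period c = face * coupon_rate / m = 61.000000
Periods per year m = 1; per-period yield y/m = 0.022000
Number of cashflows N = 10
Cashflows (t years, CF_t, discount factor 1/(1+y/m)^(m*t), PV):
  t = 1.0000: CF_t = 61.000000, DF = 0.978474, PV = 59.686888
  t = 2.0000: CF_t = 61.000000, DF = 0.957411, PV = 58.402043
  t = 3.0000: CF_t = 61.000000, DF = 0.936801, PV = 57.144857
  t = 4.0000: CF_t = 61.000000, DF = 0.916635, PV = 55.914733
  t = 5.0000: CF_t = 61.000000, DF = 0.896903, PV = 54.711089
  t = 6.0000: CF_t = 61.000000, DF = 0.877596, PV = 53.533355
  t = 7.0000: CF_t = 61.000000, DF = 0.858704, PV = 52.380973
  t = 8.0000: CF_t = 61.000000, DF = 0.840220, PV = 51.253399
  t = 9.0000: CF_t = 61.000000, DF = 0.822133, PV = 50.150096
  t = 10.0000: CF_t = 1061.000000, DF = 0.804435, PV = 853.505700
Price P = sum_t PV_t = 1346.683133


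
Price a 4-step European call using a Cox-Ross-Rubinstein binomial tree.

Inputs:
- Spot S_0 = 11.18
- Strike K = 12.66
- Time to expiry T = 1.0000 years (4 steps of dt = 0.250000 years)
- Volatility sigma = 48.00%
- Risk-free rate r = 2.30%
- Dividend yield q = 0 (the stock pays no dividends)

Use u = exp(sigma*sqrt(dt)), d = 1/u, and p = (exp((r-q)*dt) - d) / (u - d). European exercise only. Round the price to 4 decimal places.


Answer: Price = V(0,0) = 1.7464

Derivation:
dt = T/N = 0.250000
u = exp(sigma*sqrt(dt)) = 1.271249; d = 1/u = 0.786628
p = (exp((r-q)*dt) - d) / (u - d) = 0.452185
Discount per step: exp(-r*dt) = 0.994266
Stock lattice S(k, i) with i counting down-moves:
  k=0: S(0,0) = 11.1800
  k=1: S(1,0) = 14.2126; S(1,1) = 8.7945
  k=2: S(2,0) = 18.0677; S(2,1) = 11.1800; S(2,2) = 6.9180
  k=3: S(3,0) = 22.9686; S(3,1) = 14.2126; S(3,2) = 8.7945; S(3,3) = 5.4419
  k=4: S(4,0) = 29.1988; S(4,1) = 18.0677; S(4,2) = 11.1800; S(4,3) = 6.9180; S(4,4) = 4.2807
Terminal payoffs V(N, i) = max(S_T - K, 0):
  V(4,0) = 16.538767; V(4,1) = 5.407712; V(4,2) = 0.000000; V(4,3) = 0.000000; V(4,4) = 0.000000
Backward induction: V(k, i) = exp(-r*dt) * [p * V(k+1, i) + (1-p) * V(k+1, i+1)].
  V(3,0) = exp(-r*dt) * [p*16.538767 + (1-p)*5.407712] = 10.381149
  V(3,1) = exp(-r*dt) * [p*5.407712 + (1-p)*0.000000] = 2.431269
  V(3,2) = exp(-r*dt) * [p*0.000000 + (1-p)*0.000000] = 0.000000
  V(3,3) = exp(-r*dt) * [p*0.000000 + (1-p)*0.000000] = 0.000000
  V(2,0) = exp(-r*dt) * [p*10.381149 + (1-p)*2.431269] = 5.991539
  V(2,1) = exp(-r*dt) * [p*2.431269 + (1-p)*0.000000] = 1.093081
  V(2,2) = exp(-r*dt) * [p*0.000000 + (1-p)*0.000000] = 0.000000
  V(1,0) = exp(-r*dt) * [p*5.991539 + (1-p)*1.093081] = 3.289125
  V(1,1) = exp(-r*dt) * [p*1.093081 + (1-p)*0.000000] = 0.491441
  V(0,0) = exp(-r*dt) * [p*3.289125 + (1-p)*0.491441] = 1.746442
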